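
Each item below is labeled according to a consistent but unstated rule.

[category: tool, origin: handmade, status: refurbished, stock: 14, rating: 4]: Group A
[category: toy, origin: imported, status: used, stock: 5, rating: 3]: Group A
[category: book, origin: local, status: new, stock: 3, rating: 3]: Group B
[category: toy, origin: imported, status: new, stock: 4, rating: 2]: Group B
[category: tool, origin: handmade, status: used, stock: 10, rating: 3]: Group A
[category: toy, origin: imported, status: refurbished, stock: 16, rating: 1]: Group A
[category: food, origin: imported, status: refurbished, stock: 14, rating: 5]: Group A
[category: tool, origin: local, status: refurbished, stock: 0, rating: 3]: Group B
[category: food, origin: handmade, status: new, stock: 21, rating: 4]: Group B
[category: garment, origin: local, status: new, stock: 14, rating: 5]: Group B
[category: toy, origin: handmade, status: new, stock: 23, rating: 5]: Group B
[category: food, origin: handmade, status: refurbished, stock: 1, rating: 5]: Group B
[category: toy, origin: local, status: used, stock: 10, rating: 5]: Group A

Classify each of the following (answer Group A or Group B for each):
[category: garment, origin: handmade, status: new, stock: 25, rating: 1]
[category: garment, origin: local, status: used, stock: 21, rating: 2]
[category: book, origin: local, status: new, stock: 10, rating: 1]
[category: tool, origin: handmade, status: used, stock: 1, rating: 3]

Group B, Group A, Group B, Group B

Every 'Group A' example satisfies: status is not new AND stock ≥ 3. None of the 'Group B' examples do.
[category: garment, origin: handmade, status: new, stock: 25, rating: 1]: status is new, stock = 25, doesn't match → Group B. [category: garment, origin: local, status: used, stock: 21, rating: 2]: status is used, stock = 21, meets the rule → Group A. [category: book, origin: local, status: new, stock: 10, rating: 1]: status is new, stock = 10, doesn't match → Group B. [category: tool, origin: handmade, status: used, stock: 1, rating: 3]: status is used, stock = 1, doesn't match → Group B.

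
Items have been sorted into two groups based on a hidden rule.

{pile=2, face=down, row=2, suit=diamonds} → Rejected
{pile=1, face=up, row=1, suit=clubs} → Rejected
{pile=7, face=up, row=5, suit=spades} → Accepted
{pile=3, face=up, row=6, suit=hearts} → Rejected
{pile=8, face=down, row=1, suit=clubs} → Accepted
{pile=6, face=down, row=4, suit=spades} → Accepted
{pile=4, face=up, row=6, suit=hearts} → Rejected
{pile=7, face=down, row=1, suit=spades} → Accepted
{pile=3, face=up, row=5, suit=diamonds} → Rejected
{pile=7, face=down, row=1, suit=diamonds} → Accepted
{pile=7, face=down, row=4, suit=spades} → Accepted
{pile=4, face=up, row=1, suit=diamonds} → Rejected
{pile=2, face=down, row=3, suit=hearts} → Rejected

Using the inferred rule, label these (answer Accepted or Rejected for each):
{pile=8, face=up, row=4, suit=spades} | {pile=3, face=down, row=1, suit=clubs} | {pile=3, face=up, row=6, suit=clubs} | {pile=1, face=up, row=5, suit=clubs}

Accepted, Rejected, Rejected, Rejected

'Accepted' ⟺ pile ≥ 6.
{pile=8, face=up, row=4, suit=spades}: Accepted (pile = 8).
{pile=3, face=down, row=1, suit=clubs}: Rejected (pile = 3).
{pile=3, face=up, row=6, suit=clubs}: Rejected (pile = 3).
{pile=1, face=up, row=5, suit=clubs}: Rejected (pile = 1).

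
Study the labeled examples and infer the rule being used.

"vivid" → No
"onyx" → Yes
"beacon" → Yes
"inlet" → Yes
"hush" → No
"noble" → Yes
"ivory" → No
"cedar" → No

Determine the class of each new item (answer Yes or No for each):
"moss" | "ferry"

Rule: contains 'n'. This holds for each 'Yes' example and fails for each 'No' one.
"moss": No (no 'n'). "ferry": No (no 'n').

No, No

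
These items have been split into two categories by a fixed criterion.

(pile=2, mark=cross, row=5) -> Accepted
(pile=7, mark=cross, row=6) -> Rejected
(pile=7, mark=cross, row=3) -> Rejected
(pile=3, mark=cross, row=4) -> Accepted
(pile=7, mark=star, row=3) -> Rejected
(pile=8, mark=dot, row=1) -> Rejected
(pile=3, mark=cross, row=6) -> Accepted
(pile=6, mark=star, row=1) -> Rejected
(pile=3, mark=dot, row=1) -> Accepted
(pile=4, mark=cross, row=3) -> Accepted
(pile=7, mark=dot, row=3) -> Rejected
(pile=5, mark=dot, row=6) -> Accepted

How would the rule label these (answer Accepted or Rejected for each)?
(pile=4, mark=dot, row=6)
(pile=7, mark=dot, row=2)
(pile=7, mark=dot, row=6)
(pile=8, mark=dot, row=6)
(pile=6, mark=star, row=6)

Accepted, Rejected, Rejected, Rejected, Rejected

All 'Accepted' examples share one property — pile ≤ 5 — and every 'Rejected' example lacks it.
Accepted: (pile=4, mark=dot, row=6), since pile = 4.
Rejected: (pile=7, mark=dot, row=2), since pile = 7.
Rejected: (pile=7, mark=dot, row=6), since pile = 7.
Rejected: (pile=8, mark=dot, row=6), since pile = 8.
Rejected: (pile=6, mark=star, row=6), since pile = 6.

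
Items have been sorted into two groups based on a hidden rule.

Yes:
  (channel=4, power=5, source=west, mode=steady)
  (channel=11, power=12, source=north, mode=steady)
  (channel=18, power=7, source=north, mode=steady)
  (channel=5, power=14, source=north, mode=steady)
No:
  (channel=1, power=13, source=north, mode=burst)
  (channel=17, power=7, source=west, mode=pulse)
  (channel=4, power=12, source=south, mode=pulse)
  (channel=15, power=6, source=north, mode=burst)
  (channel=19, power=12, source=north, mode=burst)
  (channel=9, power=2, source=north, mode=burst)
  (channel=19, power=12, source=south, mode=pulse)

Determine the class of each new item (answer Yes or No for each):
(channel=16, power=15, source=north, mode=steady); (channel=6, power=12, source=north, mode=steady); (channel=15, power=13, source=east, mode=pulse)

The rule appears to be: mode is steady.
(channel=16, power=15, source=north, mode=steady): mode is steady — satisfies this, so Yes.
(channel=6, power=12, source=north, mode=steady): mode is steady — satisfies this, so Yes.
(channel=15, power=13, source=east, mode=pulse): mode is pulse — fails the rule, so No.

Yes, Yes, No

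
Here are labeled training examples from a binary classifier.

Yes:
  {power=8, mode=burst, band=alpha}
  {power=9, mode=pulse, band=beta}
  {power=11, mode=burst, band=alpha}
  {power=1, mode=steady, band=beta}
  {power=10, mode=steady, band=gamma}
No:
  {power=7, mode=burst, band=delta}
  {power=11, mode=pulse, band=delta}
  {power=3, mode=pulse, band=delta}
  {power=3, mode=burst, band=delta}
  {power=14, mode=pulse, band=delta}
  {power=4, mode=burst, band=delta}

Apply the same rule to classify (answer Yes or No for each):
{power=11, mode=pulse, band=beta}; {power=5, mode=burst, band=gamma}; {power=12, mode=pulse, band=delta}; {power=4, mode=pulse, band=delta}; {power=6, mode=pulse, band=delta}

Yes, Yes, No, No, No

All 'Yes' examples share one property — band is not delta — and every 'No' example lacks it.
{power=11, mode=pulse, band=beta}: band is beta, matches → Yes. {power=5, mode=burst, band=gamma}: band is gamma, matches → Yes. {power=12, mode=pulse, band=delta}: band is delta, doesn't qualify → No. {power=4, mode=pulse, band=delta}: band is delta, doesn't qualify → No. {power=6, mode=pulse, band=delta}: band is delta, doesn't qualify → No.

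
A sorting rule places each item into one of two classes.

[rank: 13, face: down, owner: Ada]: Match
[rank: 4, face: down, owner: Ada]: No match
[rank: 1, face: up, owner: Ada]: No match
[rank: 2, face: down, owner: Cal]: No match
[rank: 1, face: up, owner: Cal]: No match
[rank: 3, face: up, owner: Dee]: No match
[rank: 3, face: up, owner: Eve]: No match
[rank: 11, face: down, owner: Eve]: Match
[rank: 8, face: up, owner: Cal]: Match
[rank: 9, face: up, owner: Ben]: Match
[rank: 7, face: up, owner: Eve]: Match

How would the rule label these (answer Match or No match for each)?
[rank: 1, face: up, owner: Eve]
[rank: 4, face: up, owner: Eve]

No match, No match

The rule appears to be: rank ≥ 7.
[rank: 1, face: up, owner: Eve]: rank = 1 — doesn't qualify, so No match. [rank: 4, face: up, owner: Eve]: rank = 4 — doesn't qualify, so No match.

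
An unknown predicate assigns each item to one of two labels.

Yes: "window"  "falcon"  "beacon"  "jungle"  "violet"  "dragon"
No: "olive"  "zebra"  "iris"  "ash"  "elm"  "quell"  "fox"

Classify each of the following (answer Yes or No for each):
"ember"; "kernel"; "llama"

The common property of the 'Yes' items is: length 6. No 'No' item has it.
"ember" — length 5, hence No. "kernel" — length 6, hence Yes. "llama" — length 5, hence No.

No, Yes, No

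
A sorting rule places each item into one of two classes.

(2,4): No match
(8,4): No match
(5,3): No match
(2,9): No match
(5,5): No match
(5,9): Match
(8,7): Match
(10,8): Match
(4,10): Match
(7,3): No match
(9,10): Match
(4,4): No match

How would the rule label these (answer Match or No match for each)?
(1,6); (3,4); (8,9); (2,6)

No match, No match, Match, No match

The simplest hypothesis consistent with all the labels is: sum ≥ 14.
(1,6): 1+6 = 7, does not satisfy this → No match.
(3,4): 3+4 = 7, does not satisfy this → No match.
(8,9): 8+9 = 17, qualifies → Match.
(2,6): 2+6 = 8, does not satisfy this → No match.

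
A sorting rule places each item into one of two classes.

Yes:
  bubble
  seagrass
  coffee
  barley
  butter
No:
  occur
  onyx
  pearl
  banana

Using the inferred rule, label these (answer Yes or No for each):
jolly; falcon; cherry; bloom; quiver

The common property of the 'Yes' items is: even length AND contains 'e'. No 'No' item has it.
jolly: length 5, no 'e' — fails this test, so No. falcon: length 6, no 'e' — fails this test, so No. cherry: length 6, has 'e' — checks out, so Yes. bloom: length 5, no 'e' — fails this test, so No. quiver: length 6, has 'e' — checks out, so Yes.

No, No, Yes, No, Yes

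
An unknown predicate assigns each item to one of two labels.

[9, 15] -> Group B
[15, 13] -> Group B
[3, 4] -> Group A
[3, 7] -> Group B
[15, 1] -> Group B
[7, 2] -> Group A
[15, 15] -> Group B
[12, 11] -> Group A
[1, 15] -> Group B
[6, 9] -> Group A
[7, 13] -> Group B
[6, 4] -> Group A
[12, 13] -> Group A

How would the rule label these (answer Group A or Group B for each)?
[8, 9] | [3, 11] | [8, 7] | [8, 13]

The classifier is using: product is even.

Group A, Group B, Group A, Group A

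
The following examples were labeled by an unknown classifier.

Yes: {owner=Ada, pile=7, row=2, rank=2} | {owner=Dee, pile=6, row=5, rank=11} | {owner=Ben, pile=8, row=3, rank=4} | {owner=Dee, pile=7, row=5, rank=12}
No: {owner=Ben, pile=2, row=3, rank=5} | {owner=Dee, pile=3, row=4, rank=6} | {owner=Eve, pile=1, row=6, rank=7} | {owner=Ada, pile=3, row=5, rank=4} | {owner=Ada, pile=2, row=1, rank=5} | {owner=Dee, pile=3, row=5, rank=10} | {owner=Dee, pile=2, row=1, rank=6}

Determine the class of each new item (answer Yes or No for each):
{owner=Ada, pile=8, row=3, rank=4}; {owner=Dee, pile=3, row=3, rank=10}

Yes, No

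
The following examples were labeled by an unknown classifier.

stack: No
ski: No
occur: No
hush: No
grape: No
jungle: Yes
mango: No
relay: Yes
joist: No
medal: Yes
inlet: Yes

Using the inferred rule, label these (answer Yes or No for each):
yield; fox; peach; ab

The distinguishing property — contains 'l' — holds for all the 'Yes' cases and none of the 'No' cases.

Yes, No, No, No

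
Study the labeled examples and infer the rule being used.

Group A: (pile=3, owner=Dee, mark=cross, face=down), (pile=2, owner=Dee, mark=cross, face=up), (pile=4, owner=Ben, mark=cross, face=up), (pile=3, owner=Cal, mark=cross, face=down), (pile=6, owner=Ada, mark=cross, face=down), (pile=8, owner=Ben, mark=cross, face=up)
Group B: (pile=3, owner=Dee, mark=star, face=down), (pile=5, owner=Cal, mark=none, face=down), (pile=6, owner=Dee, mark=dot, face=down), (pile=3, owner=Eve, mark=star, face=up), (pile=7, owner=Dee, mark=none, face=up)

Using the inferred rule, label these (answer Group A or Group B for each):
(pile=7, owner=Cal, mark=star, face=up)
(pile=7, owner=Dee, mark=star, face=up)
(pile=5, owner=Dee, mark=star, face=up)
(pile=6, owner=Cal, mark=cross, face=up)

Group B, Group B, Group B, Group A

One predicate separates the groups cleanly: mark is cross.
Group B: (pile=7, owner=Cal, mark=star, face=up), since mark is star.
Group B: (pile=7, owner=Dee, mark=star, face=up), since mark is star.
Group B: (pile=5, owner=Dee, mark=star, face=up), since mark is star.
Group A: (pile=6, owner=Cal, mark=cross, face=up), since mark is cross.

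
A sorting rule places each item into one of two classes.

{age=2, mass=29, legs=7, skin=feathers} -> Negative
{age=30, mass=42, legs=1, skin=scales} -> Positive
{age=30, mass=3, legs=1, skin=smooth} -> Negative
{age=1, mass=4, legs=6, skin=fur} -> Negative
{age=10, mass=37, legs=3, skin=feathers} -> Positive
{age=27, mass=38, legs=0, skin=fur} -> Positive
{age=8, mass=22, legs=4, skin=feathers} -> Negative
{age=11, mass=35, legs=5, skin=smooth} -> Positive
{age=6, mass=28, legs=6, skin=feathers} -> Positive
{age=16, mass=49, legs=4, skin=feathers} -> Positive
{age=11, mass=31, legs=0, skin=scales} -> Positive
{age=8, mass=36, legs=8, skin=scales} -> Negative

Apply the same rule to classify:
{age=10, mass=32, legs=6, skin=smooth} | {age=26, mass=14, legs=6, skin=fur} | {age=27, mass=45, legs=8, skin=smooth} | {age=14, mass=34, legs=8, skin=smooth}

Positive, Negative, Negative, Negative

The pattern is that an item is 'Positive' exactly when: mass ≥ 28 AND legs ≤ 6.
{age=10, mass=32, legs=6, skin=smooth}: Positive (mass = 32, legs = 6). {age=26, mass=14, legs=6, skin=fur}: Negative (mass = 14, legs = 6). {age=27, mass=45, legs=8, skin=smooth}: Negative (mass = 45, legs = 8). {age=14, mass=34, legs=8, skin=smooth}: Negative (mass = 34, legs = 8).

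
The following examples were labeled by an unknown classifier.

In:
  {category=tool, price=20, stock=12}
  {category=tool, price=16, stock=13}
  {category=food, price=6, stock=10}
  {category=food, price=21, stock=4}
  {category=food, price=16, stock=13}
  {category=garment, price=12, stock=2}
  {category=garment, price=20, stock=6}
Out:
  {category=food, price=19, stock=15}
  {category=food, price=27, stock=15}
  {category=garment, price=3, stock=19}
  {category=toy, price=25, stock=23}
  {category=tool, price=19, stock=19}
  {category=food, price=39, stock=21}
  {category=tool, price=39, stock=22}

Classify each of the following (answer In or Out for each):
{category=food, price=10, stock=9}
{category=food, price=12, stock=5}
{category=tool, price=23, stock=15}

The classifier is using: stock ≤ 13.
{category=food, price=10, stock=9}: stock = 9 — passes, so In. {category=food, price=12, stock=5}: stock = 5 — passes, so In. {category=tool, price=23, stock=15}: stock = 15 — doesn't qualify, so Out.

In, In, Out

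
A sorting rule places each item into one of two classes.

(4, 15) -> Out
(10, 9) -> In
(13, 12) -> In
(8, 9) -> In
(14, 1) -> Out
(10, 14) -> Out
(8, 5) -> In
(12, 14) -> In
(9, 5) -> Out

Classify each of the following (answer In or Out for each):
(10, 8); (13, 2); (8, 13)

All 'In' examples share one property — |first − second| ≤ 3 — and every 'Out' example lacks it.
(10, 8) → |10−8| = 2 → In. (13, 2) → |13−2| = 11 → Out. (8, 13) → |8−13| = 5 → Out.

In, Out, Out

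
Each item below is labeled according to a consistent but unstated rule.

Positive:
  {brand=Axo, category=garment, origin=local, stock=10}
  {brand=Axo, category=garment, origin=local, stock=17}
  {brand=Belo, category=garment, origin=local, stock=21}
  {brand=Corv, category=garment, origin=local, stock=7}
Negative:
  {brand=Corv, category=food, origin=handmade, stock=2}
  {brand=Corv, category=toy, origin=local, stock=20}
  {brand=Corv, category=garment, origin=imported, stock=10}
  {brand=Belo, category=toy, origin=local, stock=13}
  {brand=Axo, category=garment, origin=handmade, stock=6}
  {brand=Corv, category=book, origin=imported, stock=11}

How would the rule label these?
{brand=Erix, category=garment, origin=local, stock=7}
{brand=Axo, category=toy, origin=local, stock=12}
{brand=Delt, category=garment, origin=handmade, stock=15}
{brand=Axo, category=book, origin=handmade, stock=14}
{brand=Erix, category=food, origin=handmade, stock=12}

Positive, Negative, Negative, Negative, Negative

The classifier is using: origin is local AND category is garment.
Positive: {brand=Erix, category=garment, origin=local, stock=7}, since origin is local, category is garment.
Negative: {brand=Axo, category=toy, origin=local, stock=12}, since origin is local, category is toy.
Negative: {brand=Delt, category=garment, origin=handmade, stock=15}, since origin is handmade, category is garment.
Negative: {brand=Axo, category=book, origin=handmade, stock=14}, since origin is handmade, category is book.
Negative: {brand=Erix, category=food, origin=handmade, stock=12}, since origin is handmade, category is food.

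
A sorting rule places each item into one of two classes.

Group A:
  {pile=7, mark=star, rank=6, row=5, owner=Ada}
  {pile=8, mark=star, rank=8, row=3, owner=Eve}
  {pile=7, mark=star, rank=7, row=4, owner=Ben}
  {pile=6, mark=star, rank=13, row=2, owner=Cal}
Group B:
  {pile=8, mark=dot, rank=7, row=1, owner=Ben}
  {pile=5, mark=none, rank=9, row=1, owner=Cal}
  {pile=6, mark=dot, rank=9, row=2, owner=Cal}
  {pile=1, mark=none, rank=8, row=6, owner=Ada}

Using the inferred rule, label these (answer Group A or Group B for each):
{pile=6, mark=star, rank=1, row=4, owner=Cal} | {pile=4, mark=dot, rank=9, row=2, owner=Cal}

Group A, Group B

The distinguishing property — mark is star — holds for all the 'Group A' cases and none of the 'Group B' cases.
{pile=6, mark=star, rank=1, row=4, owner=Cal}: mark is star — qualifies, so Group A.
{pile=4, mark=dot, rank=9, row=2, owner=Cal}: mark is dot — fails this test, so Group B.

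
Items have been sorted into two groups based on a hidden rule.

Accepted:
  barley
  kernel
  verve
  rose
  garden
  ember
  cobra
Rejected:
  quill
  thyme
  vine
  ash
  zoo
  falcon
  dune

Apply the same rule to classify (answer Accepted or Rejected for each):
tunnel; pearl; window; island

Rejected, Accepted, Rejected, Rejected

Checking candidate rules against both groups, what survives is: contains 'r'.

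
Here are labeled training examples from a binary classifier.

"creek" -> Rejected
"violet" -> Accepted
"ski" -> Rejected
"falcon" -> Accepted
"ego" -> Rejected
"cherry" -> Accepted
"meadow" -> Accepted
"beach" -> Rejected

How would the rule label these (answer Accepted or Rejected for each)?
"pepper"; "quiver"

Accepted, Accepted

The common property of the 'Accepted' items is: even length. No 'Rejected' item has it.
Accepted: "pepper", since length 6.
Accepted: "quiver", since length 6.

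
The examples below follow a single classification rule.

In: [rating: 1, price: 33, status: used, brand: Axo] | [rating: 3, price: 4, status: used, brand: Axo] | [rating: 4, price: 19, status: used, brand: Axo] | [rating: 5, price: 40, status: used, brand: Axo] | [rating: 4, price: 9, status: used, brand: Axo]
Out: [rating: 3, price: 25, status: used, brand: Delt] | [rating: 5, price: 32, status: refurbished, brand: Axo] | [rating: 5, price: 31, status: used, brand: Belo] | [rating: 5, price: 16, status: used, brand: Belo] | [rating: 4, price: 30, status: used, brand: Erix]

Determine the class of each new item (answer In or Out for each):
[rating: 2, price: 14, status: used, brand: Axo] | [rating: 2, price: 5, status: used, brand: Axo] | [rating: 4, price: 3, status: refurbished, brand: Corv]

Every 'In' example satisfies: status is used AND brand is Axo. None of the 'Out' examples do.

In, In, Out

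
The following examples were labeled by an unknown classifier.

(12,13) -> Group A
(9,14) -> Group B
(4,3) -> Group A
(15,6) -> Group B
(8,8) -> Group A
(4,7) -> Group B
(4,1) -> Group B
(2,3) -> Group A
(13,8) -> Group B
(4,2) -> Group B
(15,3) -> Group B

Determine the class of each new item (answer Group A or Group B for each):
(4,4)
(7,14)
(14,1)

Rule: |first − second| ≤ 1. This holds for each 'Group A' example and fails for each 'Group B' one.
(4,4): |4−4| = 0, checks out → Group A.
(7,14): |7−14| = 7, fails the rule → Group B.
(14,1): |14−1| = 13, fails the rule → Group B.

Group A, Group B, Group B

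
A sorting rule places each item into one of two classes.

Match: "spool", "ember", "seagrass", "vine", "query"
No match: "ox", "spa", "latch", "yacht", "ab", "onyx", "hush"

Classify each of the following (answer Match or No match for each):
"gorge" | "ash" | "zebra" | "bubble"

Match, No match, Match, Match

A rule that fits every label: has ≥ 2 vowels — true of each 'Match' example, false of each 'No match' one.
"gorge": 2 vowels — qualifies, so Match.
"ash": 1 vowel — does not fit, so No match.
"zebra": 2 vowels — qualifies, so Match.
"bubble": 2 vowels — qualifies, so Match.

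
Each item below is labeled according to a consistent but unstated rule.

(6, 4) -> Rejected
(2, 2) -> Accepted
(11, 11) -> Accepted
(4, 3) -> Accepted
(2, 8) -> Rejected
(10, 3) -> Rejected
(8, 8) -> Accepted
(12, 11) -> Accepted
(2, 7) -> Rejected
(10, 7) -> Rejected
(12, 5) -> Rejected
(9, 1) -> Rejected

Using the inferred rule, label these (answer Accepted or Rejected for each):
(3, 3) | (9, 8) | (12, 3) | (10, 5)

Accepted, Accepted, Rejected, Rejected

The common property of the 'Accepted' items is: |first − second| ≤ 1. No 'Rejected' item has it.
(3, 3): |3−3| = 0 — meets the rule, so Accepted. (9, 8): |9−8| = 1 — meets the rule, so Accepted. (12, 3): |12−3| = 9 — doesn't qualify, so Rejected. (10, 5): |10−5| = 5 — doesn't qualify, so Rejected.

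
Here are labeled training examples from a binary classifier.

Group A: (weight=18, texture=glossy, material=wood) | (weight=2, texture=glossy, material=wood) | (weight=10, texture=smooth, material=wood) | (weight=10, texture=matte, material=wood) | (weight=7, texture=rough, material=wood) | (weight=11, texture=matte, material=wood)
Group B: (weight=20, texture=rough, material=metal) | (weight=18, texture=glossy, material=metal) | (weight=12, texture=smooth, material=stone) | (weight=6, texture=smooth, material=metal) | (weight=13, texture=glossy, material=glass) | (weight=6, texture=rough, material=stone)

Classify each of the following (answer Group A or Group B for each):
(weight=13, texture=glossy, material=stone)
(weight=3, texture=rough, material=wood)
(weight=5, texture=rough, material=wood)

The distinguishing property — material is wood — holds for all the 'Group A' cases and none of the 'Group B' cases.
(weight=13, texture=glossy, material=stone) — material is stone, hence Group B. (weight=3, texture=rough, material=wood) — material is wood, hence Group A. (weight=5, texture=rough, material=wood) — material is wood, hence Group A.

Group B, Group A, Group A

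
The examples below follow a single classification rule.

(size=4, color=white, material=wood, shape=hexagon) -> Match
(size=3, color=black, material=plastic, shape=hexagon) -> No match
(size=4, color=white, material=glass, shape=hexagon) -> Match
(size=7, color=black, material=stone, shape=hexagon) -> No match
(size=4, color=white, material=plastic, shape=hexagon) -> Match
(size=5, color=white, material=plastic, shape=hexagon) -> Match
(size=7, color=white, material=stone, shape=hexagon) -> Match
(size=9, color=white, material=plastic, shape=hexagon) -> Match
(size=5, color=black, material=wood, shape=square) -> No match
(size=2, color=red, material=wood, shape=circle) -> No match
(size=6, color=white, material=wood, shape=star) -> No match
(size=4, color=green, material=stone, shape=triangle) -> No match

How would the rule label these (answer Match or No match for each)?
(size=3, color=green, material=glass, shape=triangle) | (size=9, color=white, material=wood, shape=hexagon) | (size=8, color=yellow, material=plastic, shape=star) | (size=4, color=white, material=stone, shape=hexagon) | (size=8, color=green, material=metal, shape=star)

One predicate separates the groups cleanly: color is white AND shape is hexagon.
(size=3, color=green, material=glass, shape=triangle): No match (color is green, shape is triangle).
(size=9, color=white, material=wood, shape=hexagon): Match (color is white, shape is hexagon).
(size=8, color=yellow, material=plastic, shape=star): No match (color is yellow, shape is star).
(size=4, color=white, material=stone, shape=hexagon): Match (color is white, shape is hexagon).
(size=8, color=green, material=metal, shape=star): No match (color is green, shape is star).

No match, Match, No match, Match, No match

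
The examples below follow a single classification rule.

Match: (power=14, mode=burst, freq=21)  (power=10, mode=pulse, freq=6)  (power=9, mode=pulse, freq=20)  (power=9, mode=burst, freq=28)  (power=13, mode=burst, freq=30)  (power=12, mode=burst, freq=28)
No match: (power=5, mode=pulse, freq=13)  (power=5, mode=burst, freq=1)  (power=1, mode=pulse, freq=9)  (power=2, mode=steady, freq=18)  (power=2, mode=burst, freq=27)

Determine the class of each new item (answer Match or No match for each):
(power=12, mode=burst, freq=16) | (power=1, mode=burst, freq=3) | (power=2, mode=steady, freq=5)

Match, No match, No match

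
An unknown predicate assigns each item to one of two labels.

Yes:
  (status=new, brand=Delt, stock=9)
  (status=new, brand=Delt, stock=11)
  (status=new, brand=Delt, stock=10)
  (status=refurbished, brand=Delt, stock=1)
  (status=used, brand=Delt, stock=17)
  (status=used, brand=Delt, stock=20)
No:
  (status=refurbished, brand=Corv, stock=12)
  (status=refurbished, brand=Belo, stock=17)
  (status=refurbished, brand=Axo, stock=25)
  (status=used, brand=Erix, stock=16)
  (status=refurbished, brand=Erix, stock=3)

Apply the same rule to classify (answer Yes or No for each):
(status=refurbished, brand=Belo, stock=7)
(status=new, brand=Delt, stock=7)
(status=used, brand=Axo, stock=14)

No, Yes, No

'Yes' ⟺ brand is Delt.
(status=refurbished, brand=Belo, stock=7) — brand is Belo, hence No.
(status=new, brand=Delt, stock=7) — brand is Delt, hence Yes.
(status=used, brand=Axo, stock=14) — brand is Axo, hence No.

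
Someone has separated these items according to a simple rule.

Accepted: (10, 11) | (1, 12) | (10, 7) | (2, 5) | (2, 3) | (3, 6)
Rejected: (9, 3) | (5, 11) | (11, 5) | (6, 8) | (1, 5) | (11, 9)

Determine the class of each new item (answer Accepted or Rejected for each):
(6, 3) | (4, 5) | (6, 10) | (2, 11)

Comparing the two groups points to one rule — sum is odd.
(6, 3) — 6+3 = 9, hence Accepted.
(4, 5) — 4+5 = 9, hence Accepted.
(6, 10) — 6+10 = 16, hence Rejected.
(2, 11) — 2+11 = 13, hence Accepted.

Accepted, Accepted, Rejected, Accepted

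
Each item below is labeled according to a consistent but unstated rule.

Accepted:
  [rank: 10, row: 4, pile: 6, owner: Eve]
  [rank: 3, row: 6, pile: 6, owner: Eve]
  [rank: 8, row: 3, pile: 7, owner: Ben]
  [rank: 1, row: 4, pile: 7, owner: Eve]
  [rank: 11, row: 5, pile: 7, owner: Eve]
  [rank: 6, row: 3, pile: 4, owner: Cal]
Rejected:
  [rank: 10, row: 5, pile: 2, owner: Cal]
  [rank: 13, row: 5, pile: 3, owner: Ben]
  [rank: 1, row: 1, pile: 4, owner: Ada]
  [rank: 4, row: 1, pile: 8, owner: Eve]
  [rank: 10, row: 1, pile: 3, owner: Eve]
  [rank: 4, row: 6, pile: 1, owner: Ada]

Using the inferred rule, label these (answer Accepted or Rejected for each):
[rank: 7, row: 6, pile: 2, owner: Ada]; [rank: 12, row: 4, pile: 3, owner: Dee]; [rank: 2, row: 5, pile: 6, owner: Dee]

Rule: pile ≥ 4 AND row ≥ 3. This holds for each 'Accepted' example and fails for each 'Rejected' one.
[rank: 7, row: 6, pile: 2, owner: Ada]: pile = 2, row = 6, does not satisfy this → Rejected. [rank: 12, row: 4, pile: 3, owner: Dee]: pile = 3, row = 4, does not satisfy this → Rejected. [rank: 2, row: 5, pile: 6, owner: Dee]: pile = 6, row = 5, qualifies → Accepted.

Rejected, Rejected, Accepted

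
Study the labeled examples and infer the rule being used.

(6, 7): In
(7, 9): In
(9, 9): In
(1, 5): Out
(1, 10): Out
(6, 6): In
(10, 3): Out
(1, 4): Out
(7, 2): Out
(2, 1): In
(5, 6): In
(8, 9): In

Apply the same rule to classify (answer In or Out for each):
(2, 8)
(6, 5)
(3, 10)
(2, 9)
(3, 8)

Out, In, Out, Out, Out

The classifier is using: |first − second| ≤ 2.
Out: (2, 8), since |2−8| = 6. In: (6, 5), since |6−5| = 1. Out: (3, 10), since |3−10| = 7. Out: (2, 9), since |2−9| = 7. Out: (3, 8), since |3−8| = 5.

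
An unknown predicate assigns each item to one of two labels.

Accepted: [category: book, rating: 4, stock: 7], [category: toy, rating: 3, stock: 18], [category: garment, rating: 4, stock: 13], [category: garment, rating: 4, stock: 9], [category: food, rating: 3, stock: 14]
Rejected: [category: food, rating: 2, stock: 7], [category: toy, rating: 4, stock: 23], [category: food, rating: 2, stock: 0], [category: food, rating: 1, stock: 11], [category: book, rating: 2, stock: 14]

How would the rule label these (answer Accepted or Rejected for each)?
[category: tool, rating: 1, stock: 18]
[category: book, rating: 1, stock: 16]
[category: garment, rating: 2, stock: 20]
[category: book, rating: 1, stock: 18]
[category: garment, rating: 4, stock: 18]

Rejected, Rejected, Rejected, Rejected, Accepted

The pattern is that an item is 'Accepted' exactly when: rating ≥ 3 AND stock ≤ 18.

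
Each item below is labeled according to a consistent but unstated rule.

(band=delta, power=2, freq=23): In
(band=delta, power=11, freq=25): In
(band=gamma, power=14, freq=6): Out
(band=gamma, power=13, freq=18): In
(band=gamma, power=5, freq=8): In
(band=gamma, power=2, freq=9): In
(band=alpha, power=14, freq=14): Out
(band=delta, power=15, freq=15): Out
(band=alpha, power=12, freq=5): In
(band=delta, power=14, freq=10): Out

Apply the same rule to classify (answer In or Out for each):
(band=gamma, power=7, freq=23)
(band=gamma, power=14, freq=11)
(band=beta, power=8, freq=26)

The classifier is using: power ≤ 13.
(band=gamma, power=7, freq=23) — power = 7, hence In. (band=gamma, power=14, freq=11) — power = 14, hence Out. (band=beta, power=8, freq=26) — power = 8, hence In.

In, Out, In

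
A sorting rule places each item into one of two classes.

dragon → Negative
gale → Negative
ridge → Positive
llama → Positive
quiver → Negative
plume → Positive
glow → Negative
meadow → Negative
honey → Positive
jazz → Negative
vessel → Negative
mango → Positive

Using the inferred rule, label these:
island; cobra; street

Negative, Positive, Negative

'Positive' ⟺ odd length.
island: Negative (length 6).
cobra: Positive (length 5).
street: Negative (length 6).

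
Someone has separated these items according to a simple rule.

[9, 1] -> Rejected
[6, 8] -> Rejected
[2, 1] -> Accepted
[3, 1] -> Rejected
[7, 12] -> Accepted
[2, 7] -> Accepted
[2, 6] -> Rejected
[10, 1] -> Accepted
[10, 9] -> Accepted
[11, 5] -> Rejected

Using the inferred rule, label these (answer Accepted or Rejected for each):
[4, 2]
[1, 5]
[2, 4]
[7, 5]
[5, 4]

Rejected, Rejected, Rejected, Rejected, Accepted

A rule that fits every label: sum is odd — true of each 'Accepted' example, false of each 'Rejected' one.
[4, 2]: 4+2 = 6, does not pass → Rejected.
[1, 5]: 1+5 = 6, does not pass → Rejected.
[2, 4]: 2+4 = 6, does not pass → Rejected.
[7, 5]: 7+5 = 12, does not pass → Rejected.
[5, 4]: 5+4 = 9, meets the rule → Accepted.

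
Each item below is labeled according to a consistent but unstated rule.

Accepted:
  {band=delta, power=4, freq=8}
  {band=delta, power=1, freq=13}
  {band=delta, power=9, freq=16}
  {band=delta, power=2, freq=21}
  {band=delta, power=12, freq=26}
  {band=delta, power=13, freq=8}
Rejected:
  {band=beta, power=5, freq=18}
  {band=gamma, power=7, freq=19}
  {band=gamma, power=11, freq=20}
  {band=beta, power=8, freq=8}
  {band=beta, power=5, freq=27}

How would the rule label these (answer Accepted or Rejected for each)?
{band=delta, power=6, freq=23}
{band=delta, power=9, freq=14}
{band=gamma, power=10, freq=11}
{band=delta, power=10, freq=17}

The simplest hypothesis consistent with all the labels is: band is delta.
{band=delta, power=6, freq=23} — band is delta, hence Accepted. {band=delta, power=9, freq=14} — band is delta, hence Accepted. {band=gamma, power=10, freq=11} — band is gamma, hence Rejected. {band=delta, power=10, freq=17} — band is delta, hence Accepted.

Accepted, Accepted, Rejected, Accepted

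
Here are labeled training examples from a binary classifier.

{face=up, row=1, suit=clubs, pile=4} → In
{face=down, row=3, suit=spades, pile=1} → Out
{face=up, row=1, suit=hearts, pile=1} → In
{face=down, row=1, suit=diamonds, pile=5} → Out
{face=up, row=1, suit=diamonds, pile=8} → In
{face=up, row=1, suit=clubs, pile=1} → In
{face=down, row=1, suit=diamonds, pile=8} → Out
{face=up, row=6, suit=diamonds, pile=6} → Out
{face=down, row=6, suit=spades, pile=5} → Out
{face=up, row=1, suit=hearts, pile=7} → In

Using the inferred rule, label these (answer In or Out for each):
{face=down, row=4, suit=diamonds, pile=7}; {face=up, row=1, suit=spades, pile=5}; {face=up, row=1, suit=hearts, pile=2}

Out, In, In

The rule appears to be: face is up AND row = 1.
Out: {face=down, row=4, suit=diamonds, pile=7}, since face is down, row = 4.
In: {face=up, row=1, suit=spades, pile=5}, since face is up, row = 1.
In: {face=up, row=1, suit=hearts, pile=2}, since face is up, row = 1.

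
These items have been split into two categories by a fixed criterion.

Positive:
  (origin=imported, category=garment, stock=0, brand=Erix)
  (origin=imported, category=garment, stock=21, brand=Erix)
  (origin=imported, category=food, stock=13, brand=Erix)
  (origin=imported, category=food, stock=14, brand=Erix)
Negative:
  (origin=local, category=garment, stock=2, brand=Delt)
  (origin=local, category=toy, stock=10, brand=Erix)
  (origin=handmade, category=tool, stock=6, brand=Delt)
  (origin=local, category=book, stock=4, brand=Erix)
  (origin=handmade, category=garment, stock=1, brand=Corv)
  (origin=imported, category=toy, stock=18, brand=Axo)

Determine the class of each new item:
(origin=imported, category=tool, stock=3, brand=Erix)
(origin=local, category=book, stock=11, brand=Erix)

'Positive' ⟺ brand is Erix AND origin is imported.
Positive: (origin=imported, category=tool, stock=3, brand=Erix), since brand is Erix, origin is imported.
Negative: (origin=local, category=book, stock=11, brand=Erix), since brand is Erix, origin is local.

Positive, Negative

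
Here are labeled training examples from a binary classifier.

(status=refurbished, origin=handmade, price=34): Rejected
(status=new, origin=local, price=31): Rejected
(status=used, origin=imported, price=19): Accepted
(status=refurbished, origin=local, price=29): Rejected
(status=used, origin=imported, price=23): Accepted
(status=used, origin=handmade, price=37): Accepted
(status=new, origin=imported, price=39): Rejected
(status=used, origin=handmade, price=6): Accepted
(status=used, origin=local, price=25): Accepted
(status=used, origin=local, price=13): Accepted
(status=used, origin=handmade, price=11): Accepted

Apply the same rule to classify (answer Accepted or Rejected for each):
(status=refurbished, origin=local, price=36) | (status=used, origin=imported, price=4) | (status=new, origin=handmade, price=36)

Rejected, Accepted, Rejected

Checking candidate rules against both groups, what survives is: status is used.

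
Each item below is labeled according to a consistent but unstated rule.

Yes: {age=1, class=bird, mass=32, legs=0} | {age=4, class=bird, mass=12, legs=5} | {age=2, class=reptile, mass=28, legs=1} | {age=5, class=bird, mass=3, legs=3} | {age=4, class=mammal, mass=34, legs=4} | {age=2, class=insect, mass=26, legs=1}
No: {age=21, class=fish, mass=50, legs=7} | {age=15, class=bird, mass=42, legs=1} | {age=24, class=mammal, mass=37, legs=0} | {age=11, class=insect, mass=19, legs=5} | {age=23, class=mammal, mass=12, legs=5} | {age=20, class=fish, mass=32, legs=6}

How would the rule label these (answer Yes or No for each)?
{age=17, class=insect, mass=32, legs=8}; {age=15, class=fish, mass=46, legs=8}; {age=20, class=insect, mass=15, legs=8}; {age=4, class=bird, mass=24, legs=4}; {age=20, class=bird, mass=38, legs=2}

Every 'Yes' example satisfies: age ≤ 5. None of the 'No' examples do.
No: {age=17, class=insect, mass=32, legs=8}, since age = 17. No: {age=15, class=fish, mass=46, legs=8}, since age = 15. No: {age=20, class=insect, mass=15, legs=8}, since age = 20. Yes: {age=4, class=bird, mass=24, legs=4}, since age = 4. No: {age=20, class=bird, mass=38, legs=2}, since age = 20.

No, No, No, Yes, No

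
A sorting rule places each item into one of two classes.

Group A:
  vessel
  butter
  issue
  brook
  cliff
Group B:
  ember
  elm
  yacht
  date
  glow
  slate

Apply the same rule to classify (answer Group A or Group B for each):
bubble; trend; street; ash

Group A, Group B, Group A, Group B

The simplest hypothesis consistent with all the labels is: has a double letter.
bubble — 'bb' doubled, hence Group A. trend — no doubled letter, hence Group B. street — 'ee' doubled, hence Group A. ash — no doubled letter, hence Group B.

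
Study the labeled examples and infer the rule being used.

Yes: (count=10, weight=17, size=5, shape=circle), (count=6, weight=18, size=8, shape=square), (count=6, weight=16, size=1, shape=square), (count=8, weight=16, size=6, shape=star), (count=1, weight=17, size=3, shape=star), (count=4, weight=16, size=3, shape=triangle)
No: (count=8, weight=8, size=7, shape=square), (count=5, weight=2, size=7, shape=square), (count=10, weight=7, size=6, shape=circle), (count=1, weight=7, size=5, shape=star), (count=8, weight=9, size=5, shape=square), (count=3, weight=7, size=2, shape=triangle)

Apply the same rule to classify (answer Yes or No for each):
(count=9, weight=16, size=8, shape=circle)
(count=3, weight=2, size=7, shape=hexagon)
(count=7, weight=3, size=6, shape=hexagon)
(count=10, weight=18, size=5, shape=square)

Every 'Yes' example satisfies: weight ≥ 16. None of the 'No' examples do.
(count=9, weight=16, size=8, shape=circle) → weight = 16 → Yes.
(count=3, weight=2, size=7, shape=hexagon) → weight = 2 → No.
(count=7, weight=3, size=6, shape=hexagon) → weight = 3 → No.
(count=10, weight=18, size=5, shape=square) → weight = 18 → Yes.

Yes, No, No, Yes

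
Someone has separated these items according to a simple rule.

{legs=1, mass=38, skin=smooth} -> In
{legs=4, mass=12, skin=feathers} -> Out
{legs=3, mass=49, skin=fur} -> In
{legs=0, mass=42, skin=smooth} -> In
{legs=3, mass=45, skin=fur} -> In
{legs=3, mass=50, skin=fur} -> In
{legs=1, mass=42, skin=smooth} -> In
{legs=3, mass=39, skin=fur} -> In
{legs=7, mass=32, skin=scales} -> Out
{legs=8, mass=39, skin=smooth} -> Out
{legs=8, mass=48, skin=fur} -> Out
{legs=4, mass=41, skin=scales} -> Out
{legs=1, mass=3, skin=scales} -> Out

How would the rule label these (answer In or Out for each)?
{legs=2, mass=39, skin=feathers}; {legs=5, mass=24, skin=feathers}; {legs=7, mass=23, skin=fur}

All 'In' examples share one property — mass ≥ 12 AND legs ≤ 3 — and every 'Out' example lacks it.
{legs=2, mass=39, skin=feathers}: In (mass = 39, legs = 2).
{legs=5, mass=24, skin=feathers}: Out (mass = 24, legs = 5).
{legs=7, mass=23, skin=fur}: Out (mass = 23, legs = 7).

In, Out, Out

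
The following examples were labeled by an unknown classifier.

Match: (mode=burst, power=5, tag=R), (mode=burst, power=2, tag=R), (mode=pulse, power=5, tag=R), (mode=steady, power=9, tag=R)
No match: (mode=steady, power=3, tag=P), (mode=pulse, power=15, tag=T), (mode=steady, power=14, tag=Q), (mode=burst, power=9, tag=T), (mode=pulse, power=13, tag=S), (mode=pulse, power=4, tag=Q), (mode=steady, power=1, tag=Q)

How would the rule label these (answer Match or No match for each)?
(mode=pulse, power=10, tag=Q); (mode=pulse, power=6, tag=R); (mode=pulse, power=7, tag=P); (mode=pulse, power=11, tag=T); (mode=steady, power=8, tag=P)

No match, Match, No match, No match, No match

The common property of the 'Match' items is: tag is R. No 'No match' item has it.
(mode=pulse, power=10, tag=Q): tag is Q — does not pass, so No match.
(mode=pulse, power=6, tag=R): tag is R — qualifies, so Match.
(mode=pulse, power=7, tag=P): tag is P — does not pass, so No match.
(mode=pulse, power=11, tag=T): tag is T — does not pass, so No match.
(mode=steady, power=8, tag=P): tag is P — does not pass, so No match.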